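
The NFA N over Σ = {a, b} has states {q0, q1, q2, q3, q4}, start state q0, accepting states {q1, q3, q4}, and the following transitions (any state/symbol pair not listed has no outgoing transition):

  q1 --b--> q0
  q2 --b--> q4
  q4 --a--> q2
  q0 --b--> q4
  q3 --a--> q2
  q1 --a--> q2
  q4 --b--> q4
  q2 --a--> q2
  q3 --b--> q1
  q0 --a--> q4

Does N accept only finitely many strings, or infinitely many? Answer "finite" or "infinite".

infinite

State q2 is reachable from the start and can reach an accepting state, and it lies on the cycle q2 → q2.
Traversing that cycle any number of times yields accepted strings of unbounded length, so the language is infinite.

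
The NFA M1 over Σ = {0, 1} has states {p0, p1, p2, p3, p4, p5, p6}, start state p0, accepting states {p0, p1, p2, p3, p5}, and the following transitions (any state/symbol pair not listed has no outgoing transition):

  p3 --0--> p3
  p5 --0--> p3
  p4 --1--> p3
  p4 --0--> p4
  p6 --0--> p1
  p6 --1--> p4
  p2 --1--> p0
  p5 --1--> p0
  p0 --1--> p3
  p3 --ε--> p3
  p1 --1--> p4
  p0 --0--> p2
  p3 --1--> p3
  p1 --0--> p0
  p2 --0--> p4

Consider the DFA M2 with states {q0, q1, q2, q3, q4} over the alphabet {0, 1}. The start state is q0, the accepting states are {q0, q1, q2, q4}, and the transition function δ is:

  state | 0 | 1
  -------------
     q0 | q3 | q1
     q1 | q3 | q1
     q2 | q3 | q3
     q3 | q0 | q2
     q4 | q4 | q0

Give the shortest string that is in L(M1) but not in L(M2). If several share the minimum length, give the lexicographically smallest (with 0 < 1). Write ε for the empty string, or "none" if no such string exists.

The string 0 is accepted by M1 but not by M2.
No shorter string lies in the difference, and 0 is the lexicographically first length-1 string in L(M1) \ L(M2).

0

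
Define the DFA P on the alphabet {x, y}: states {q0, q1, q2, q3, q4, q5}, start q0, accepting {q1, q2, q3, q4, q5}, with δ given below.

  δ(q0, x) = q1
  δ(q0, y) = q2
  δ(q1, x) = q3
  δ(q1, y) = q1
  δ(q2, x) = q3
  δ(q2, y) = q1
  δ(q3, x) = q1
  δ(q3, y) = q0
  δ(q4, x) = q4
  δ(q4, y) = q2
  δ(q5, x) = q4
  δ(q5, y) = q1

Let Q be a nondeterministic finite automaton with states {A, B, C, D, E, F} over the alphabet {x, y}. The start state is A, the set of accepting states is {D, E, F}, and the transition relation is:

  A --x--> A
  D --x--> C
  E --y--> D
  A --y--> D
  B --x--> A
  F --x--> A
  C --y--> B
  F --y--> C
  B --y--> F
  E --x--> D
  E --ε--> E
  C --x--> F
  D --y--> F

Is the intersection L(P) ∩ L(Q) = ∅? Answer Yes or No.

No

The string y is accepted by both P and Q.
Hence L(P) ∩ L(Q) ≠ ∅.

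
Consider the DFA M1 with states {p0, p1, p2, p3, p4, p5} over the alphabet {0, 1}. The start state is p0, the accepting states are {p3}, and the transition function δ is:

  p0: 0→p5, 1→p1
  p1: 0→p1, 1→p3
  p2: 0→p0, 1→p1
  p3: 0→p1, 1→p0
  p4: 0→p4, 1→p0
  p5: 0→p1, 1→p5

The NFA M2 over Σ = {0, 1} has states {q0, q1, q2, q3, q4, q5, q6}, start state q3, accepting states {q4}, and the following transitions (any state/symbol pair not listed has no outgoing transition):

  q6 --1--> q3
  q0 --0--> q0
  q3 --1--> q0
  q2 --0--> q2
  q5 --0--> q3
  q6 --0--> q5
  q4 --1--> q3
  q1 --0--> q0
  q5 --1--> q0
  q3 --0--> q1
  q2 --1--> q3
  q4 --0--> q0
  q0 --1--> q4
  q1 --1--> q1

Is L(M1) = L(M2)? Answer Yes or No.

Yes

Exploring the product automaton M1 × M2 from the start pair (p0, q3), following both machines on each input symbol, reaches 4 state pairs: (p0, q3), (p5, q1), (p1, q0), (p3, q4).
M1 accepts in {p3} and M2 accepts in {q4}. In every reachable pair the two components are either both accepting — (p3, q4) — or both non-accepting, so no string is accepted by exactly one of the machines: L(M1) \ L(M2) and L(M2) \ L(M1) are both empty.
Hence every string is accepted by M1 iff it is accepted by M2, and the two languages coincide.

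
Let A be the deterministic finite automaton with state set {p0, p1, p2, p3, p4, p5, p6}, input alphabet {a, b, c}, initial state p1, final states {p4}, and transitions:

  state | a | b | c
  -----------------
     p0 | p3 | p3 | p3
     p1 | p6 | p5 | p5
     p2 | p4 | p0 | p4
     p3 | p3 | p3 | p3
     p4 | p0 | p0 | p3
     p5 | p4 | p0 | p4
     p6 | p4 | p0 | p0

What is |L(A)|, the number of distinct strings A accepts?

5

The useful subgraph on states {p1, p4, p5, p6} is acyclic, so L(A) is finite; the longest accepting path visits 3 useful states, giving maximum string length 2.
Counting accepting paths from p1 by length: 5 of length 2. Total 5.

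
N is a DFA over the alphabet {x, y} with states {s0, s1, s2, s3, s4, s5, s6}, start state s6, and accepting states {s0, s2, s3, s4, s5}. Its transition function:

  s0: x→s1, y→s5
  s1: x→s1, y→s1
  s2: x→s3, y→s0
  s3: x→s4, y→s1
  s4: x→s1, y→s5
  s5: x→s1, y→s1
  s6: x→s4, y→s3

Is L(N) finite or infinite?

finite

The useful states (reachable from s6 and able to reach an accepting state) are {s3, s4, s5, s6}.
Restricted to these states the transition graph has no cycle, so every accepting path has bounded length and L is finite.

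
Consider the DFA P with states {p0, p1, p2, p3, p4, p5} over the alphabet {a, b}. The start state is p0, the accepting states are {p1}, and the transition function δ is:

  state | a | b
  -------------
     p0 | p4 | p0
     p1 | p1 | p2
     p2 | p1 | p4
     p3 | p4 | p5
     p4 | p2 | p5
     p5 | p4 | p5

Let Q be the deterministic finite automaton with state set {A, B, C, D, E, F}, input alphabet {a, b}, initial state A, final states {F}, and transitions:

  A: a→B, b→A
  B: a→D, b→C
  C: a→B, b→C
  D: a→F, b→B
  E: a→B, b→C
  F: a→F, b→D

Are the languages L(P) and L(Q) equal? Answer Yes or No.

Exploring the product automaton P × Q from the start pair (p0, A), following both machines on each input symbol, reaches 5 state pairs: (p0, A), (p4, B), (p2, D), (p5, C), (p1, F).
P accepts in {p1} and Q accepts in {F}. In every reachable pair the two components are either both accepting — (p1, F) — or both non-accepting, so no string is accepted by exactly one of the machines: L(P) \ L(Q) and L(Q) \ L(P) are both empty.
Hence every string is accepted by P iff it is accepted by Q, and the two languages coincide.

Yes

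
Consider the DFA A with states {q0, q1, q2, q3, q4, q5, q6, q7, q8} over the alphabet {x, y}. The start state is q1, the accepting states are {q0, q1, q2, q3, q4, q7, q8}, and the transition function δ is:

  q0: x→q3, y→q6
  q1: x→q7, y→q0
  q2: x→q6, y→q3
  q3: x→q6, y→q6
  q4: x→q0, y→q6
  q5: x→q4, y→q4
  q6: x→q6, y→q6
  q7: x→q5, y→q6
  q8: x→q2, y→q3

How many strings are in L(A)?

10

The useful subgraph on states {q0, q1, q3, q4, q5, q7} is acyclic, so L(A) is finite; the longest accepting path visits 6 useful states, giving maximum string length 5.
Counting accepting paths from q1 by length: 1 of length 0, 2 of length 1, 1 of length 2, 2 of length 3, 2 of length 4, 2 of length 5. Total 10.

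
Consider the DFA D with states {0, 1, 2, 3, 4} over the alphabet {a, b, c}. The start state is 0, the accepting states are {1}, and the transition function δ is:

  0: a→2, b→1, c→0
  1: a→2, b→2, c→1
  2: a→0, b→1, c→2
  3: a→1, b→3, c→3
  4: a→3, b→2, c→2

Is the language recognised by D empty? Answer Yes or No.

The string b is accepted: the run 0 → 1 ends in the accepting state 1.
Since at least one string is accepted, L(D) is not empty.

No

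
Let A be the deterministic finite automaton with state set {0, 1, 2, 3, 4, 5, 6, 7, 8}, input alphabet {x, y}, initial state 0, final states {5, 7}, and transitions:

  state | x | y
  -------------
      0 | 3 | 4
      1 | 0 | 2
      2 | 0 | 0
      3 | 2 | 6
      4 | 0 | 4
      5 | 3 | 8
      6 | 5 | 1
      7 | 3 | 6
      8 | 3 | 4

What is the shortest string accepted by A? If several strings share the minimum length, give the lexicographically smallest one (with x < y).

xyx

A breadth-first search from 0 reaches an accepting state first via the path 0 → 3 → 6 → 5 on input xyx.
No string of length < 3 is accepted (BFS exhausts all shorter strings without reaching an accepting state), and xyx is the lexicographically least accepting string of length 3.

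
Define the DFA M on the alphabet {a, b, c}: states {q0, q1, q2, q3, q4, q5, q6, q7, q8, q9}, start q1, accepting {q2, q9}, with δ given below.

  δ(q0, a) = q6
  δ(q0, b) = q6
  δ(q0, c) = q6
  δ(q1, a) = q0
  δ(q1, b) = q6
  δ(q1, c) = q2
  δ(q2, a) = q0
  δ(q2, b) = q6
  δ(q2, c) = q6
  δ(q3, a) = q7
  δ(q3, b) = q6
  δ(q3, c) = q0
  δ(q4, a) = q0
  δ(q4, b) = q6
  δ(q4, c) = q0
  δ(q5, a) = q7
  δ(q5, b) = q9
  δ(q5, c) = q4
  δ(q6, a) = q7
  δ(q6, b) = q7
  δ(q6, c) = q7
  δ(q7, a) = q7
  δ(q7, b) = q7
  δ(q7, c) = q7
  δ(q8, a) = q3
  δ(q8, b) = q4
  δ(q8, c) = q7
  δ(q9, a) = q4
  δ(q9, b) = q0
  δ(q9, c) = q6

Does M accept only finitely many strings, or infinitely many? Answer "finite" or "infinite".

The useful states (reachable from q1 and able to reach an accepting state) are {q1, q2}.
Restricted to these states the transition graph has no cycle, so every accepting path has bounded length and L is finite.

finite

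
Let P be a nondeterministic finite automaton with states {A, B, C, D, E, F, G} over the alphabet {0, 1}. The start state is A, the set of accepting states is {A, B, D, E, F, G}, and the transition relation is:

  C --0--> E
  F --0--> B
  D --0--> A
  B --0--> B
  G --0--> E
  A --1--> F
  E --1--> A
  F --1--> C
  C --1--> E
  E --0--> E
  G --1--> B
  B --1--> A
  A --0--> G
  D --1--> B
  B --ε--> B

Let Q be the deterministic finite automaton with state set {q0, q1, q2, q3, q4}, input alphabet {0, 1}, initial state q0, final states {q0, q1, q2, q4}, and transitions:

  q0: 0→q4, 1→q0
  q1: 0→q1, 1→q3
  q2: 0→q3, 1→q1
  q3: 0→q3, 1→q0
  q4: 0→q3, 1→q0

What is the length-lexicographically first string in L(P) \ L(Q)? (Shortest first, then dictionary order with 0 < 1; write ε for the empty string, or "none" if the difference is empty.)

The string 00 is accepted by P but not by Q.
No shorter string lies in the difference, and 00 is the lexicographically first length-2 string in L(P) \ L(Q).

00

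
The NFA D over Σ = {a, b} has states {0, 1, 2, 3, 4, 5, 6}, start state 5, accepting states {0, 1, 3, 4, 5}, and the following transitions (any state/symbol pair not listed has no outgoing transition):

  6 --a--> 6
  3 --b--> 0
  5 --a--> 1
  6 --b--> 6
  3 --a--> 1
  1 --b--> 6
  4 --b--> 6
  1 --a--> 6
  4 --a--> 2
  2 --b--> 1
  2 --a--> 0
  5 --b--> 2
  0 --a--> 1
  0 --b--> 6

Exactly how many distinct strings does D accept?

5

The useful subgraph on states {0, 1, 2, 5} is acyclic, so L(D) is finite; the longest accepting path visits 4 useful states, giving maximum string length 3.
Counting accepting paths from 5 by length: 1 of length 0, 1 of length 1, 2 of length 2, 1 of length 3. Total 5.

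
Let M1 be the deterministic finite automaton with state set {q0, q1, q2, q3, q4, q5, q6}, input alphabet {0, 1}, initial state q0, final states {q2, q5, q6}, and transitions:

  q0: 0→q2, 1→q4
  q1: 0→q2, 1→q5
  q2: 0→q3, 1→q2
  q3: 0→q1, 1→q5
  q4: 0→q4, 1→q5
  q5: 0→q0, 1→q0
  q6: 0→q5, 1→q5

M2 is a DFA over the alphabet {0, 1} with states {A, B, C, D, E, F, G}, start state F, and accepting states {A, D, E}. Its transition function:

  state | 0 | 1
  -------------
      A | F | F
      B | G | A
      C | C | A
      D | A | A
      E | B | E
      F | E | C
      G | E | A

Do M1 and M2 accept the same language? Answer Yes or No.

Exploring the product automaton M1 × M2 from the start pair (q0, F), following both machines on each input symbol, reaches 6 state pairs: (q0, F), (q2, E), (q4, C), (q3, B), (q5, A), (q1, G).
M1 accepts in {q2, q5, q6} and M2 accepts in {A, D, E}. In every reachable pair the two components are either both accepting — (q2, E), (q5, A) — or both non-accepting, so no string is accepted by exactly one of the machines: L(M1) \ L(M2) and L(M2) \ L(M1) are both empty.
Hence every string is accepted by M1 iff it is accepted by M2, and the two languages coincide.

Yes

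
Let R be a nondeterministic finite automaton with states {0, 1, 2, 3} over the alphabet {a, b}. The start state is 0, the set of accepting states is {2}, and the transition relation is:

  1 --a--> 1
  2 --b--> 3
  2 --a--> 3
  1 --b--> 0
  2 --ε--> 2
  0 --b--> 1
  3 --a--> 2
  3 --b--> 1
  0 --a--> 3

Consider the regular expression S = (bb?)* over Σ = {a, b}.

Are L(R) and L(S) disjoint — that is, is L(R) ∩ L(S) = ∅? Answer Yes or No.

Yes

Converting the expression S to a DFA (subset construction, then merging equivalent states) gives the minimal DFA with states {s0, s1}, start state s0, accepting states {s0} and transitions s0: a→s1, b→s0; s1: a→s1, b→s1.
Exploring the product automaton R × S from the start pair (0, s0), following both machines on each input symbol, reaches 6 state pairs: (0, s0), (3, s1), (1, s0), (2, s1), (1, s1), (0, s1).
R accepts in {2} and S accepts in {s0}; no reachable pair has both components accepting, so no string drives both machines to acceptance simultaneously and L(R) ∩ L(S) = ∅.
So no string is accepted by both, and the intersection is empty.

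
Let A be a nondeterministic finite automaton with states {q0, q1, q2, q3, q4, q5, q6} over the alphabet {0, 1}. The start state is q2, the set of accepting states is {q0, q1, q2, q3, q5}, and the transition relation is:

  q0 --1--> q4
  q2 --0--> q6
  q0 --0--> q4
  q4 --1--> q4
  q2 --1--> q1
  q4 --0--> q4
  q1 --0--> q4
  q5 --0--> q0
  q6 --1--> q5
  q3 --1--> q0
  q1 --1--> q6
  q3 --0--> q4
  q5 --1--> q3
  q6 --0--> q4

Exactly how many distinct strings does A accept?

The useful subgraph on states {q0, q1, q2, q3, q5, q6} is acyclic, so L(A) is finite; the longest accepting path visits 6 useful states, giving maximum string length 5.
Counting accepting paths from q2 by length: 1 of length 0, 1 of length 1, 1 of length 2, 3 of length 3, 3 of length 4, 1 of length 5. Total 10.

10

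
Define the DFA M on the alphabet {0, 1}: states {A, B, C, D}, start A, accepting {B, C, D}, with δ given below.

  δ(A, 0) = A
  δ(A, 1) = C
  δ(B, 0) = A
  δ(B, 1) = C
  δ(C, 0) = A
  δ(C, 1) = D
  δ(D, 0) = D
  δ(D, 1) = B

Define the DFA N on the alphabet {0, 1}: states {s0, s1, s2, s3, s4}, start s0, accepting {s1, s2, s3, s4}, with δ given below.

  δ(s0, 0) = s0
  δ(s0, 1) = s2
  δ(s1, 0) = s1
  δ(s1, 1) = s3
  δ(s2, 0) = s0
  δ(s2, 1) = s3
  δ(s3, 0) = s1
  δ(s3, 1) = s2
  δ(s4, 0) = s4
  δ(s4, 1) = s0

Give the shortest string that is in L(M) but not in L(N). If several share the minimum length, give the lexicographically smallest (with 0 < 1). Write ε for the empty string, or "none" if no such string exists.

111110

The string 111110 is accepted by M but not by N.
No shorter string lies in the difference, and 111110 is the lexicographically first length-6 string in L(M) \ L(N).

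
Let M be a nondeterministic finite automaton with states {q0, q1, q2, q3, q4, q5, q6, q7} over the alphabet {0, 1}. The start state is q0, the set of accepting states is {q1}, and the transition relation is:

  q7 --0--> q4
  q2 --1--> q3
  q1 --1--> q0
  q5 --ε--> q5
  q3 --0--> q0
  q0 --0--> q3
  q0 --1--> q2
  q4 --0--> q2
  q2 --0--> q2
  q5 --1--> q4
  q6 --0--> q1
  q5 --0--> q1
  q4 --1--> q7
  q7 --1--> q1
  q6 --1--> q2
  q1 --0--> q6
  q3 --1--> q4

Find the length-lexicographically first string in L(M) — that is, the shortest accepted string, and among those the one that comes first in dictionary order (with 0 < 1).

0111

A breadth-first search from q0 reaches an accepting state first via the path q0 → q3 → q4 → q7 → q1 on input 0111.
No string of length < 4 is accepted (BFS exhausts all shorter strings without reaching an accepting state), and 0111 is the lexicographically least accepting string of length 4.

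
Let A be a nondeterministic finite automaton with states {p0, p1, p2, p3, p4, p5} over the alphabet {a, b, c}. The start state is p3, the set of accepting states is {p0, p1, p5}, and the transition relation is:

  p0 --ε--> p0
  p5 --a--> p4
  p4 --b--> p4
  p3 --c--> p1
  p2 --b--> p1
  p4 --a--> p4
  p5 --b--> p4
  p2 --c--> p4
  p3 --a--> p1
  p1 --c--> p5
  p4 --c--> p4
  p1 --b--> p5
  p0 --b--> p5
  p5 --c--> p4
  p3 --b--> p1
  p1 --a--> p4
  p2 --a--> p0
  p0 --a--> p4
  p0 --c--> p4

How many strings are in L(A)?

The useful subgraph on states {p1, p3, p5} is acyclic, so L(A) is finite; the longest accepting path visits 3 useful states, giving maximum string length 2.
Counting accepting paths from p3 by length: 3 of length 1, 6 of length 2. Total 9.

9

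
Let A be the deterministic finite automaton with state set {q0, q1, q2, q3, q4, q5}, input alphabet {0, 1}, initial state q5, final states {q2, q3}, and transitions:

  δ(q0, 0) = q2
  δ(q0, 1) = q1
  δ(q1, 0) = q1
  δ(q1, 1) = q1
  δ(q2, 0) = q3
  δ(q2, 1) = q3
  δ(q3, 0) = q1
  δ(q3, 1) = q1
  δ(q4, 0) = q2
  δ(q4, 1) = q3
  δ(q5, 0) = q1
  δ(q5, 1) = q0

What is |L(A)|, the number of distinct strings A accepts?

The useful subgraph on states {q0, q2, q3, q5} is acyclic, so L(A) is finite; the longest accepting path visits 4 useful states, giving maximum string length 3.
Counting accepting paths from q5 by length: 1 of length 2, 2 of length 3. Total 3.

3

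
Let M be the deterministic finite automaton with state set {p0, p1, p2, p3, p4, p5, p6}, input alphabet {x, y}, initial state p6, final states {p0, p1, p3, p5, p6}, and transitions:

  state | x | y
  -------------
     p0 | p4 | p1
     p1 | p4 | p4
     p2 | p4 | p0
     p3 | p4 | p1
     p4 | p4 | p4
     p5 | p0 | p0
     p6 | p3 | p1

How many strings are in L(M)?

4

The useful subgraph on states {p1, p3, p6} is acyclic, so L(M) is finite; the longest accepting path visits 3 useful states, giving maximum string length 2.
Counting accepting paths from p6 by length: 1 of length 0, 2 of length 1, 1 of length 2. Total 4.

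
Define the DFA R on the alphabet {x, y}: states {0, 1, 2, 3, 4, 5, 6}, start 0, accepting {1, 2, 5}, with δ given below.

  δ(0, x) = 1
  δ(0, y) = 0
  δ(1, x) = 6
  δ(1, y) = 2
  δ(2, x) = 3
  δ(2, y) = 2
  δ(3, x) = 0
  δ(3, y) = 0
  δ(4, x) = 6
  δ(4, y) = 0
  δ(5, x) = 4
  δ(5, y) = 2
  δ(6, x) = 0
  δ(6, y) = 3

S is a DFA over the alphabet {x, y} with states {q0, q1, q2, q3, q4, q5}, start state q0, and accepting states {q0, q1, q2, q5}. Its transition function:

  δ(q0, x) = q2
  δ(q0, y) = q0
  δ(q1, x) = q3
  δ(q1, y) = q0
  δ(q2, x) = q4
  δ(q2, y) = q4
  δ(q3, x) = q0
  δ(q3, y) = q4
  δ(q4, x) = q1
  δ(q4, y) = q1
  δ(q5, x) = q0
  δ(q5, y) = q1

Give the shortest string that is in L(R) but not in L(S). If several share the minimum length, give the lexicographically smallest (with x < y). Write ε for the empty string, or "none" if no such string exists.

The string xy is accepted by R but not by S.
No shorter string lies in the difference, and xy is the lexicographically first length-2 string in L(R) \ L(S).

xy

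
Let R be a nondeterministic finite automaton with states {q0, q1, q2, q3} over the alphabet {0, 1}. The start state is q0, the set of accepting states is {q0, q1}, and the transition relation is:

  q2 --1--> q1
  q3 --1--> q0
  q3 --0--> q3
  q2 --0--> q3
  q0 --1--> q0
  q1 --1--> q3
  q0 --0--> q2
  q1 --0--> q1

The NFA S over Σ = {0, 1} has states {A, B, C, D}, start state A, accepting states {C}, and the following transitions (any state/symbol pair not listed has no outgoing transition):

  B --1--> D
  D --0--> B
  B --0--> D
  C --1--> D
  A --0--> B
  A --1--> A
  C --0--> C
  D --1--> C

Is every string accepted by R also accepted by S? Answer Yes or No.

The empty string ε is in L(R) but not in L(S).
So L(R) ⊄ L(S).

No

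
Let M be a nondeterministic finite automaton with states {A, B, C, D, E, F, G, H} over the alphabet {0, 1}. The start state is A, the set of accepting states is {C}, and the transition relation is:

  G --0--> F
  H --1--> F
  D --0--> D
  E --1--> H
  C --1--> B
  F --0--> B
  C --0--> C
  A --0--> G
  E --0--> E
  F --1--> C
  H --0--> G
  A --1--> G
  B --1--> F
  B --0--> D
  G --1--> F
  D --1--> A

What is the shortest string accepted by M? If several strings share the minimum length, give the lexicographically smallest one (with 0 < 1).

001

A breadth-first search from A reaches an accepting state first via the path A → G → F → C on input 001.
No string of length < 3 is accepted (BFS exhausts all shorter strings without reaching an accepting state), and 001 is the lexicographically least accepting string of length 3.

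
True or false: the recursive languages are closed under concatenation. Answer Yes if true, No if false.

For an input of length n, try each of the n+1 split points, running the decider for L₁ on the prefix and the decider for L₂ on the suffix; accept if some split succeeds. Finitely many halting sub-runs, so this decides L₁L₂.
So the recursive languages are closed under concatenation.

Yes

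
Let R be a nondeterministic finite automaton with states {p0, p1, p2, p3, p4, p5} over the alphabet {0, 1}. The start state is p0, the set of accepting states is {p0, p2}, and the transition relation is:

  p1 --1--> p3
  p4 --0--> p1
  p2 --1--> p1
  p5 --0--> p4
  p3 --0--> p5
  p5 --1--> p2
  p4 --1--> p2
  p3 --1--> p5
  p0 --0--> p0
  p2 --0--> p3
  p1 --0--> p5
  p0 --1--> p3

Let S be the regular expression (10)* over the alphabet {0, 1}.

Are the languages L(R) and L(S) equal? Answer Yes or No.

The string 0 is accepted by R but rejected by S.
So L(R) ≠ L(S).

No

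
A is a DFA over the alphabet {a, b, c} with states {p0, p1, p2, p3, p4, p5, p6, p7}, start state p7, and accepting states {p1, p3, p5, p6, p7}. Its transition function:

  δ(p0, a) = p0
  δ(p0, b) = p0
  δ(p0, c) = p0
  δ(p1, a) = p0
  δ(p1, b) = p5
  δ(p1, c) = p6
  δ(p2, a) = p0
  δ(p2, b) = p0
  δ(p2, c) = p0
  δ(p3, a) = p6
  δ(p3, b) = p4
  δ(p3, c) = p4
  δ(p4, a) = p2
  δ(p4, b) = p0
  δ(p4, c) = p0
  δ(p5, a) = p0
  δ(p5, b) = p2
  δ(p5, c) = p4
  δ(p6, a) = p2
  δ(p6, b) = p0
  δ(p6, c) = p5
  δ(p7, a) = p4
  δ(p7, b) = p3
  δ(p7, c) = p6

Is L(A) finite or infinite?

The useful states (reachable from p7 and able to reach an accepting state) are {p3, p5, p6, p7}.
Restricted to these states the transition graph has no cycle, so every accepting path has bounded length and L is finite.

finite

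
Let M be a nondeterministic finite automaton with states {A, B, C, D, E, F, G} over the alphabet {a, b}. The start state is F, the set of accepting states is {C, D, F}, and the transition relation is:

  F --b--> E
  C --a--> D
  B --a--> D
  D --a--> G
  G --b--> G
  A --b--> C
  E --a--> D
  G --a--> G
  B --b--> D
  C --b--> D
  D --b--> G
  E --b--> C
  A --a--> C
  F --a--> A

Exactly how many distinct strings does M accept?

The useful subgraph on states {A, C, D, E, F} is acyclic, so L(M) is finite; the longest accepting path visits 4 useful states, giving maximum string length 3.
Counting accepting paths from F by length: 1 of length 0, 4 of length 2, 6 of length 3. Total 11.

11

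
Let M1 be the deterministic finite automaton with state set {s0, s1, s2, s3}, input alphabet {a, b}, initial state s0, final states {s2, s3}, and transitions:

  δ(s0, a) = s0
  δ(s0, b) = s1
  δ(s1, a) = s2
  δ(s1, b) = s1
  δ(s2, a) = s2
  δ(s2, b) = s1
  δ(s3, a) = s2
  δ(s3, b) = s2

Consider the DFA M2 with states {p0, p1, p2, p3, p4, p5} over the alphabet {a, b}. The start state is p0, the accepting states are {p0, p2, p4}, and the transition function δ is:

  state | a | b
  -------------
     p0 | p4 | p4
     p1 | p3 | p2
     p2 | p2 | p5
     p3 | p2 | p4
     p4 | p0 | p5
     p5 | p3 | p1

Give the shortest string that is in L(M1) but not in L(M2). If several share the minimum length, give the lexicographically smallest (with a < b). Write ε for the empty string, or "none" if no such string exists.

aba

The string aba is accepted by M1 but not by M2.
No shorter string lies in the difference, and aba is the lexicographically first length-3 string in L(M1) \ L(M2).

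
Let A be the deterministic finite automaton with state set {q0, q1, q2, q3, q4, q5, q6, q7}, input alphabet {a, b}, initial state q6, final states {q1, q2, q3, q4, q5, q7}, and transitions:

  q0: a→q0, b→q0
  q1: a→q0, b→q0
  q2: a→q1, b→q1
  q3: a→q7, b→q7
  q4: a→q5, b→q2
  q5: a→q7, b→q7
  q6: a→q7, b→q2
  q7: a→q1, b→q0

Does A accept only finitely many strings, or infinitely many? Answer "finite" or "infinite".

The useful states (reachable from q6 and able to reach an accepting state) are {q1, q2, q6, q7}.
Restricted to these states the transition graph has no cycle, so every accepting path has bounded length and L is finite.

finite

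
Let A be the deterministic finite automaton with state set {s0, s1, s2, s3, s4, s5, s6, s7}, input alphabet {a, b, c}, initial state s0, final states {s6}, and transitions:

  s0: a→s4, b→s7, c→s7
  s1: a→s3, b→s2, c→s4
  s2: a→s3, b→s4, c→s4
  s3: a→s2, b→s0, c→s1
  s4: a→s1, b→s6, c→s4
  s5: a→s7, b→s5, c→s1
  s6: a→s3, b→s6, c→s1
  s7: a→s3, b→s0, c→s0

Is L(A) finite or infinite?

infinite

State s0 is reachable from the start and can reach an accepting state, and it lies on the cycle s0 → s4 → s1 → s2 → s3 → s0.
Traversing that cycle any number of times yields accepted strings of unbounded length, so the language is infinite.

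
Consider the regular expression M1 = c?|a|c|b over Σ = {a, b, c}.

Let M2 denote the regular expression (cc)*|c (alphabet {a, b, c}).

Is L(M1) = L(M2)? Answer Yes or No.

No

The string a is accepted by M1 but rejected by M2.
So L(M1) ≠ L(M2).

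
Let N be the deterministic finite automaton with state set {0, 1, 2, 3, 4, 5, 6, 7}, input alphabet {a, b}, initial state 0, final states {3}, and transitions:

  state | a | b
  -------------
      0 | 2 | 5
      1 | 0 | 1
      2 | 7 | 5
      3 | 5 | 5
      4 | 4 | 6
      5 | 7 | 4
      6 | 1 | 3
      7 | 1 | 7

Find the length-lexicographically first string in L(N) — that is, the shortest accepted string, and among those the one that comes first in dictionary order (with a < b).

A breadth-first search from 0 reaches an accepting state first via the path 0 → 5 → 4 → 6 → 3 on input bbbb.
No string of length < 4 is accepted (BFS exhausts all shorter strings without reaching an accepting state), and bbbb is the lexicographically least accepting string of length 4.

bbbb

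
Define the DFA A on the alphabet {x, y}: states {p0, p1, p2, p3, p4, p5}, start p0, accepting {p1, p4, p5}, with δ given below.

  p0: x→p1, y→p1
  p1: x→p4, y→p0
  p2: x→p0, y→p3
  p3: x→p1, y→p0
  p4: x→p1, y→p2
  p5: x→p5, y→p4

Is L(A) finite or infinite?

State p0 is reachable from the start and can reach an accepting state, and it lies on the cycle p0 → p1 → p0.
Traversing that cycle any number of times yields accepted strings of unbounded length, so the language is infinite.

infinite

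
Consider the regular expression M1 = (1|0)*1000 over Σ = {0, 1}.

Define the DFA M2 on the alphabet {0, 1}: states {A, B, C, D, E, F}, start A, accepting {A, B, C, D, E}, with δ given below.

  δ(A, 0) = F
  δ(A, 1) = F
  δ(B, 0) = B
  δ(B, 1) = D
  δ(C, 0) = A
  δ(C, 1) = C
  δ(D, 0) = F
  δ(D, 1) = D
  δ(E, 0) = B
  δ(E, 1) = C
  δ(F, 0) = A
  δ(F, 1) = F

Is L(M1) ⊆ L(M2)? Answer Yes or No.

Yes

Converting the expression M1 to a DFA (subset construction, then merging equivalent states) gives the minimal DFA with states {r0, r1, r2, r3, r4}, start state r0, accepting states {r4} and transitions r0: 0→r0, 1→r1; r1: 0→r2, 1→r1; r2: 0→r3, 1→r1; r3: 0→r4, 1→r1; r4: 0→r0, 1→r1.
Exploring the product automaton M1 × M2 from the start pair (r0, A), following both machines on each input symbol, reaches 6 state pairs: (r0, A), (r0, F), (r1, F), (r2, A), (r3, F), (r4, A).
M1 accepts in {r4} and M2 accepts in {A, B, C, D, E}. The reachable pairs whose M1-component is accepting are (r4, A); in each of them the M2-component is accepting too, so the product for L(M1) \ L(M2) (M1-component accepting, M2-component rejecting) has no reachable accepting pair and the difference is empty.
Hence every string in L(M1) is also in L(M2).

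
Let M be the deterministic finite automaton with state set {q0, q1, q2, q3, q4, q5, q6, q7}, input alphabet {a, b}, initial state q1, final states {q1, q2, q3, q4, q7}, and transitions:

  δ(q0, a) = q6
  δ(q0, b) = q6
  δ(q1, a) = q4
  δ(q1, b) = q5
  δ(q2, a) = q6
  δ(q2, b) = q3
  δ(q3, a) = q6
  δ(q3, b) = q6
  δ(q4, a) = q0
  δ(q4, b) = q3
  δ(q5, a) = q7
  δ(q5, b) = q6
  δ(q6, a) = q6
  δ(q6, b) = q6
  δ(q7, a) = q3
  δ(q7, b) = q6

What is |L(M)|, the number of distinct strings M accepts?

5

The useful subgraph on states {q1, q3, q4, q5, q7} is acyclic, so L(M) is finite; the longest accepting path visits 4 useful states, giving maximum string length 3.
Counting accepting paths from q1 by length: 1 of length 0, 1 of length 1, 2 of length 2, 1 of length 3. Total 5.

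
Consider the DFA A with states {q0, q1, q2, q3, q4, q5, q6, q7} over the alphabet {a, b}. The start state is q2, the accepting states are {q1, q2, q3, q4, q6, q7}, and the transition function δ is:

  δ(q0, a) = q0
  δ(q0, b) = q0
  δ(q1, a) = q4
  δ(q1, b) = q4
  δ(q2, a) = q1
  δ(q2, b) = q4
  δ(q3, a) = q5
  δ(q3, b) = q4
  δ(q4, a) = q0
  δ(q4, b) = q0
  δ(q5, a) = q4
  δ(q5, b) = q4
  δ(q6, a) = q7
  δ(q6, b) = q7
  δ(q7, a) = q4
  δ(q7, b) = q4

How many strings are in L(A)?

5

The useful subgraph on states {q1, q2, q4} is acyclic, so L(A) is finite; the longest accepting path visits 3 useful states, giving maximum string length 2.
Counting accepting paths from q2 by length: 1 of length 0, 2 of length 1, 2 of length 2. Total 5.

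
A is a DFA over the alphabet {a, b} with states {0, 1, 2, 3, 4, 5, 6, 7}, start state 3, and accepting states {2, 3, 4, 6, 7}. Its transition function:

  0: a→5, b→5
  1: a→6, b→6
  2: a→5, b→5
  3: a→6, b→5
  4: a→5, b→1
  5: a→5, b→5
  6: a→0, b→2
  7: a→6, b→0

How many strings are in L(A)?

The useful subgraph on states {2, 3, 6} is acyclic, so L(A) is finite; the longest accepting path visits 3 useful states, giving maximum string length 2.
Counting accepting paths from 3 by length: 1 of length 0, 1 of length 1, 1 of length 2. Total 3.

3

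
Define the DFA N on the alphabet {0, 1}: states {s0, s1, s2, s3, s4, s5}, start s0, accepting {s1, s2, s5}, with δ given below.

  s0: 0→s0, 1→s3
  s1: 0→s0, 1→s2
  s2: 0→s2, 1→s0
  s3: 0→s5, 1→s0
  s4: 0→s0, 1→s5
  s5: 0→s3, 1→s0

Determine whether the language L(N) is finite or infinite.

State s0 is reachable from the start and can reach an accepting state, and it lies on the cycle s0 → s0.
Traversing that cycle any number of times yields accepted strings of unbounded length, so the language is infinite.

infinite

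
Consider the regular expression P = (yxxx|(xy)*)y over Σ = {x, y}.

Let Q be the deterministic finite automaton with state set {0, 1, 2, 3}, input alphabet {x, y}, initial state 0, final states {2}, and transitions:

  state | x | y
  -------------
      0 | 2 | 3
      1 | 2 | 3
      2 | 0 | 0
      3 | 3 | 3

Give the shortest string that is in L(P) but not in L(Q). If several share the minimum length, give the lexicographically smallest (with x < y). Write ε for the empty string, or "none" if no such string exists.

The string y is accepted by P but not by Q.
No shorter string lies in the difference, and y is the lexicographically first length-1 string in L(P) \ L(Q).

y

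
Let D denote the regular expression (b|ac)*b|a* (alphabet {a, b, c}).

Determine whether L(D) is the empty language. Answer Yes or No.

The empty string ε matches the expression, so it belongs to L(D).
Since L(D) contains at least one string, it is not empty.

No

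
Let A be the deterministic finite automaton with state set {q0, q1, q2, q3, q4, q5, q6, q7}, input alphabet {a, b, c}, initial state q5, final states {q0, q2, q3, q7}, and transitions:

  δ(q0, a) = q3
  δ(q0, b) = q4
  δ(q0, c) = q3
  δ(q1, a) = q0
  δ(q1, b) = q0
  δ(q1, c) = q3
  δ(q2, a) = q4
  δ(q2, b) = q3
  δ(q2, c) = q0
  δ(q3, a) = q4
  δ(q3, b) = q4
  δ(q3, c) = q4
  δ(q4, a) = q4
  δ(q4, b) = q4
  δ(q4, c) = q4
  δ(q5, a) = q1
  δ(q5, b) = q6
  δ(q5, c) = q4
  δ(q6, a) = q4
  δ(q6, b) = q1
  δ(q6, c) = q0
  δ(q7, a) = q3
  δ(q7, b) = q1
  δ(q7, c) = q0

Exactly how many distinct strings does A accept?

The useful subgraph on states {q0, q1, q3, q5, q6} is acyclic, so L(A) is finite; the longest accepting path visits 5 useful states, giving maximum string length 4.
Counting accepting paths from q5 by length: 4 of length 2, 9 of length 3, 4 of length 4. Total 17.

17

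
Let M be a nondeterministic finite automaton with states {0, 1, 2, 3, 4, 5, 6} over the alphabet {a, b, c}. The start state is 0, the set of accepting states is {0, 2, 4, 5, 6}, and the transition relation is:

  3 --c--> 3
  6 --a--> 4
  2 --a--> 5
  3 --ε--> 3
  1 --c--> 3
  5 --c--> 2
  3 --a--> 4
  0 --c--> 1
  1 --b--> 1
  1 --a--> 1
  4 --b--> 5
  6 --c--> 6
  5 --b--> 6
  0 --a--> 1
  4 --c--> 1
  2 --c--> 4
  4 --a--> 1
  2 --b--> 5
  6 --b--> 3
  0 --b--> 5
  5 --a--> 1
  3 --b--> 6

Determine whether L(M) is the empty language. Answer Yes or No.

The empty string ε is accepted: the run 0 ends in the accepting state 0.
Since at least one string is accepted, L(M) is not empty.

No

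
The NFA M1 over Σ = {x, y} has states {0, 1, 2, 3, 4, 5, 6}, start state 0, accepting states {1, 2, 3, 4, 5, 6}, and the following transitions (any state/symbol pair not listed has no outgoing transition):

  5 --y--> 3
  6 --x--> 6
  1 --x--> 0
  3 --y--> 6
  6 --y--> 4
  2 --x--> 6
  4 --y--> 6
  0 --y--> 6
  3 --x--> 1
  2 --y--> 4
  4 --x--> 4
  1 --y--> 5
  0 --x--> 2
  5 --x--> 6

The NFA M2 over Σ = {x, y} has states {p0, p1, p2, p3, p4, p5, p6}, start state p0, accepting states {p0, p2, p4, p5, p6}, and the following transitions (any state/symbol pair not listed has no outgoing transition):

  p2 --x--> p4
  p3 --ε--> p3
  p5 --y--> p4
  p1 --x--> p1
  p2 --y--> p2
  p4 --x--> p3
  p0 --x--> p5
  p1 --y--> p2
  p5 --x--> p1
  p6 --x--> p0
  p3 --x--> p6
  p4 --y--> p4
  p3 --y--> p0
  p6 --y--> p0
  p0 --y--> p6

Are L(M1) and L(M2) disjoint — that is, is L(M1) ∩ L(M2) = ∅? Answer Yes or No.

The string x is accepted by both M1 and M2.
Hence L(M1) ∩ L(M2) ≠ ∅.

No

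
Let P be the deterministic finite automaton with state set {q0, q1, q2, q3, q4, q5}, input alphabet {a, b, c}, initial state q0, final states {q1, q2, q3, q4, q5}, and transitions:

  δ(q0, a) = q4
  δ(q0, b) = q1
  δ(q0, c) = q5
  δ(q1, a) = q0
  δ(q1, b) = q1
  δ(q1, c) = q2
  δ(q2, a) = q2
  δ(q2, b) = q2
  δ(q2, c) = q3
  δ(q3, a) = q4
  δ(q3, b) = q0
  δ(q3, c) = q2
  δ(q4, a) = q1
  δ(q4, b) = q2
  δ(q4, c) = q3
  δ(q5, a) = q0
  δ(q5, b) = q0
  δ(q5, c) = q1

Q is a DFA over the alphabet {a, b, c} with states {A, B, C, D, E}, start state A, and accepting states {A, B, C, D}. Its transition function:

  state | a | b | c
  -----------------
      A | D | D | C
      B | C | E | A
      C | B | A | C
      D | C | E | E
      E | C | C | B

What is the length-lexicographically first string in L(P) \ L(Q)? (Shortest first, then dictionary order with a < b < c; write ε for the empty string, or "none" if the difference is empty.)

ab

The string ab is accepted by P but not by Q.
No shorter string lies in the difference, and ab is the lexicographically first length-2 string in L(P) \ L(Q).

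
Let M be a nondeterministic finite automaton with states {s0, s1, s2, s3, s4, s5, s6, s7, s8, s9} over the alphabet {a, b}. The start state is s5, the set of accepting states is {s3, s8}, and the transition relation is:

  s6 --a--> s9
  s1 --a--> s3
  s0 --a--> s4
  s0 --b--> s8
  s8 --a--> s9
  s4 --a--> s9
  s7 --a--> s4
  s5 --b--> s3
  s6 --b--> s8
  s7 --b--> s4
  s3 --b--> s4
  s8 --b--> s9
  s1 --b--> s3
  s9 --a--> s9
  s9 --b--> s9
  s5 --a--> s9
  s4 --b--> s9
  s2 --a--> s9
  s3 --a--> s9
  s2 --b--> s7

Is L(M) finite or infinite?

finite

The useful states (reachable from s5 and able to reach an accepting state) are {s3, s5}.
Restricted to these states the transition graph has no cycle, so every accepting path has bounded length and L is finite.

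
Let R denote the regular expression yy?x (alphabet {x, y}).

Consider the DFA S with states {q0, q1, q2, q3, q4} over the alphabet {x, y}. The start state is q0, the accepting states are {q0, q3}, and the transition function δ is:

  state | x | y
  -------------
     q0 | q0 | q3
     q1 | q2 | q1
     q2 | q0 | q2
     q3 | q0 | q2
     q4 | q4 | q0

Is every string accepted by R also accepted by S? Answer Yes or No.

Converting the expression R to a DFA (subset construction, then merging equivalent states) gives the minimal DFA with states {r0, r1, r2, r3, r4}, start state r0, accepting states {r3} and transitions r0: x→r1, y→r2; r1: x→r1, y→r1; r2: x→r3, y→r4; r3: x→r1, y→r1; r4: x→r3, y→r1.
Exploring the product automaton R × S from the start pair (r0, q0), following both machines on each input symbol, reaches 7 state pairs: (r0, q0), (r1, q0), (r2, q3), (r1, q3), (r3, q0), (r4, q2), (r1, q2).
R accepts in {r3} and S accepts in {q0, q3}. The reachable pairs whose R-component is accepting are (r3, q0); in each of them the S-component is accepting too, so the product for L(R) \ L(S) (R-component accepting, S-component rejecting) has no reachable accepting pair and the difference is empty.
Hence every string in L(R) is also in L(S).

Yes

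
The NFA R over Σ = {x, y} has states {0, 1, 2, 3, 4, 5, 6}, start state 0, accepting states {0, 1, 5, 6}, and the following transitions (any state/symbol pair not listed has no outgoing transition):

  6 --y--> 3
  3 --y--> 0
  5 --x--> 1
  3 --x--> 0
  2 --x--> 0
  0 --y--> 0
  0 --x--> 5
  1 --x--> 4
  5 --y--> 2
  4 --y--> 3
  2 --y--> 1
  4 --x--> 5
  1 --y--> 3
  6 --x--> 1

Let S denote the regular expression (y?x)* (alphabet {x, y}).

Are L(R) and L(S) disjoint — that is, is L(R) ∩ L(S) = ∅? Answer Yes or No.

No

The empty string ε is accepted by both R and S.
Hence L(R) ∩ L(S) ≠ ∅.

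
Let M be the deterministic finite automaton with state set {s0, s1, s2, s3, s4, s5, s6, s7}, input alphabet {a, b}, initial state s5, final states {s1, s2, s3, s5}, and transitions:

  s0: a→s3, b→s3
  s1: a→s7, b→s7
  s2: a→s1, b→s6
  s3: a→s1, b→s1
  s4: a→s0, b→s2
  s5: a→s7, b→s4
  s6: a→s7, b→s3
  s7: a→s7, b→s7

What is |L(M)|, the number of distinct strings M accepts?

The useful subgraph on states {s0, s1, s2, s3, s4, s5, s6} is acyclic, so L(M) is finite; the longest accepting path visits 6 useful states, giving maximum string length 5.
Counting accepting paths from s5 by length: 1 of length 0, 1 of length 2, 3 of length 3, 5 of length 4, 2 of length 5. Total 12.

12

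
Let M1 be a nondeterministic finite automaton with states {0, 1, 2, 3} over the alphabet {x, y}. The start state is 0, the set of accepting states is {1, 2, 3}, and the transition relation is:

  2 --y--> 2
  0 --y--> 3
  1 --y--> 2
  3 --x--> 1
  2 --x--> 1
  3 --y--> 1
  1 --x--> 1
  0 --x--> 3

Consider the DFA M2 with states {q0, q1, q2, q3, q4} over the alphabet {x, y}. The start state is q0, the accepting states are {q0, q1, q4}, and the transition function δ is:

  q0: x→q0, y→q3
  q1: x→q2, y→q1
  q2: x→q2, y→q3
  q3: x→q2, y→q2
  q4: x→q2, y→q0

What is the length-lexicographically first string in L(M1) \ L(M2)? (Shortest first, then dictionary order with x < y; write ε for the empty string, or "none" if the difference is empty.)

y

The string y is accepted by M1 but not by M2.
No shorter string lies in the difference, and y is the lexicographically first length-1 string in L(M1) \ L(M2).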